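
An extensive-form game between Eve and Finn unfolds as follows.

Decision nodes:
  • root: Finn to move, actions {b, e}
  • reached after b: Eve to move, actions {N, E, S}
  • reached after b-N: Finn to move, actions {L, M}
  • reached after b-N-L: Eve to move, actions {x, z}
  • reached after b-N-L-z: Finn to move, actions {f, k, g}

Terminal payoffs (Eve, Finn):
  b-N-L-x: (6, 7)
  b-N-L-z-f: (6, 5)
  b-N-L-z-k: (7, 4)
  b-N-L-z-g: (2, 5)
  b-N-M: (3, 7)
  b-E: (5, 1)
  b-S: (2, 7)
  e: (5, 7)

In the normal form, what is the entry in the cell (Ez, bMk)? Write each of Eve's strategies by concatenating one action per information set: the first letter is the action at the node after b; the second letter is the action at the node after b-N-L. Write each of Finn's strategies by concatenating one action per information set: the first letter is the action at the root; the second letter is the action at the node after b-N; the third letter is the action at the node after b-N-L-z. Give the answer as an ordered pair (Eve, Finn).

(5, 1)

Trace the play path from the root:
  Finn plays b
  Eve plays E at [b]
→ terminal payoff (5, 1).
(Eve's choice at the node after b-N-L is never reached on this path, so it doesn't affect the outcome.)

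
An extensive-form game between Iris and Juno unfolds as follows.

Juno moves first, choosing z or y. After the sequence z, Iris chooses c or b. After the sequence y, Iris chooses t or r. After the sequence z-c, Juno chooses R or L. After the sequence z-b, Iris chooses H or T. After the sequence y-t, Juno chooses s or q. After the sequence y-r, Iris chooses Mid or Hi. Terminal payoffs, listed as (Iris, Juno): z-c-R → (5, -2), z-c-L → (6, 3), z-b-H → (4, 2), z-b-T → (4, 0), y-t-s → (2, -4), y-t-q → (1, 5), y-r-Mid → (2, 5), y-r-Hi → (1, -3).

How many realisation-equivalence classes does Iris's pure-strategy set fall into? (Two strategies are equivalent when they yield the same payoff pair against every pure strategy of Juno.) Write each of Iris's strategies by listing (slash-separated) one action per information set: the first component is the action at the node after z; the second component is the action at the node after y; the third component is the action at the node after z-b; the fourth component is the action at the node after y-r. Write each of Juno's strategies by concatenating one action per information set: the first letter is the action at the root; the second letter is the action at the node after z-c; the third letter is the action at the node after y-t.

Iris has 16 pure strategies: c/t/H/Mid, c/t/H/Hi, c/t/T/Mid, c/t/T/Hi, c/r/H/Mid, c/r/H/Hi, c/r/T/Mid, c/r/T/Hi, b/t/H/Mid, b/t/H/Hi, b/t/T/Mid, b/t/T/Hi, b/r/H/Mid, b/r/H/Hi, b/r/T/Mid, b/r/T/Hi. Columns: zRs, zRq, zLs, zLq, yRs, yRq, yLs, yLq.
{c/t/H/Mid, c/t/H/Hi, c/t/T/Mid, c/t/T/Hi} → row (5,-2) (5,-2) (6,3) (6,3) (2,-4) (1,5) (2,-4) (1,5)
{c/r/H/Mid, c/r/T/Mid} → row (5,-2) (5,-2) (6,3) (6,3) (2,5) (2,5) (2,5) (2,5)
{c/r/H/Hi, c/r/T/Hi} → row (5,-2) (5,-2) (6,3) (6,3) (1,-3) (1,-3) (1,-3) (1,-3)
{b/t/H/Mid, b/t/H/Hi} → row (4,2) (4,2) (4,2) (4,2) (2,-4) (1,5) (2,-4) (1,5)
{b/t/T/Mid, b/t/T/Hi} → row (4,0) (4,0) (4,0) (4,0) (2,-4) (1,5) (2,-4) (1,5)
{b/r/H/Mid} → row (4,2) (4,2) (4,2) (4,2) (2,5) (2,5) (2,5) (2,5)
{b/r/H/Hi} → row (4,2) (4,2) (4,2) (4,2) (1,-3) (1,-3) (1,-3) (1,-3)
{b/r/T/Mid} → row (4,0) (4,0) (4,0) (4,0) (2,5) (2,5) (2,5) (2,5)
{b/r/T/Hi} → row (4,0) (4,0) (4,0) (4,0) (1,-3) (1,-3) (1,-3) (1,-3)
That's 9 distinct rows out of 16 strategies.

9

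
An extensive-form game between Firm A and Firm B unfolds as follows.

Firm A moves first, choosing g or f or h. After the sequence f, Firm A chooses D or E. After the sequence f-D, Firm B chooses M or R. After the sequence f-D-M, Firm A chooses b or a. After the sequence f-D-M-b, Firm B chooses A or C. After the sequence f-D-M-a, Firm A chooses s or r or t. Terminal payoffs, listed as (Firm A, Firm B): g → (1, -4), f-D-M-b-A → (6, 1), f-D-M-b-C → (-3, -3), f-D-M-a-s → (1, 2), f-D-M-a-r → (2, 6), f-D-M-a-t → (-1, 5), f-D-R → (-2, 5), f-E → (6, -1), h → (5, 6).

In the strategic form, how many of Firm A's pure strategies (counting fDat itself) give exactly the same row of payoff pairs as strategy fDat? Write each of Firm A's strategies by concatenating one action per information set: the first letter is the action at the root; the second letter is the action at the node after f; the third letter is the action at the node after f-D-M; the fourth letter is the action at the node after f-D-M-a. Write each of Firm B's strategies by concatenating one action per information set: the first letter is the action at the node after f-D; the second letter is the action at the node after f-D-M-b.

1

Row for fDat (columns MA, MC, RA, RC): (-1,5) (-1,5) (-2,5) (-2,5).
Every one of Firm A's information sets is on the play path for some reply by Firm B when Firm A follows fDat.
Changing the action at any of them therefore changes at least one column, so only fDat itself gives this row.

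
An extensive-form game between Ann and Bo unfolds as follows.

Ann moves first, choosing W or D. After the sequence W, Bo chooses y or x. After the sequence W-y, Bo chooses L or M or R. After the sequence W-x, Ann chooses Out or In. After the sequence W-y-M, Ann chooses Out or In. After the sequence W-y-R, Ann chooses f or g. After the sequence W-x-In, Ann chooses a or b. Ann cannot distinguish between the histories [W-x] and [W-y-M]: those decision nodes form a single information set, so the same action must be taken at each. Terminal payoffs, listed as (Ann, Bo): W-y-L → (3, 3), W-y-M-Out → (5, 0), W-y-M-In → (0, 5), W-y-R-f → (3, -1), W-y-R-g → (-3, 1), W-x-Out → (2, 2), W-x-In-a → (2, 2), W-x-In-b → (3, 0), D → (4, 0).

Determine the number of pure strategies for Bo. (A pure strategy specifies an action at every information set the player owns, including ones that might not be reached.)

6

Bo owns the node after W with actions {y, x} — two choices.
Bo owns the node after W-y with actions {L, M, R} — three choices.
A pure strategy fixes one action at each information set independently, so the count is the product 2 × 3 = 6.
(For reference, Ann has 16 pure strategies, giving a 6×16 normal-form matrix.)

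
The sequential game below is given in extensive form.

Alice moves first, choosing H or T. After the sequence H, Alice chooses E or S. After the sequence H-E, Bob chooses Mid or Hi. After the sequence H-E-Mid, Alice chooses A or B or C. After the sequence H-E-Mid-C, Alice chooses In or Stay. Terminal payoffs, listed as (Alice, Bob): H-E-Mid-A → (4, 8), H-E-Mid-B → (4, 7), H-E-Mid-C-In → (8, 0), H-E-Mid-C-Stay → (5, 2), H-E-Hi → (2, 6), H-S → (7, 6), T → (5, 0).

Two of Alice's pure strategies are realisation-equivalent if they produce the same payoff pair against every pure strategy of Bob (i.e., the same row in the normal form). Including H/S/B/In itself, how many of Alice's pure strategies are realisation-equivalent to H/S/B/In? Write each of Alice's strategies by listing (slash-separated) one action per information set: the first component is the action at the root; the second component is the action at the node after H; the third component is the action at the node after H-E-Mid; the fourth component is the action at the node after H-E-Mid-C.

6

Row for H/S/B/In (columns Mid, Hi): (7,6) (7,6).
Under H/S/B/In, Alice's choice at the node after H-E-Mid and at the node after H-E-Mid-C can never be reached regardless of what Bob does, so varying those choices leaves every outcome unchanged.
Holding the reachable choices fixed and varying the unreachable ones freely already gives 3 × 2 = 6 equivalent strategies.
No other strategy reproduces this row, so those 6 are the full class: H/S/A/In, H/S/A/Stay, H/S/B/In, H/S/B/Stay, H/S/C/In, H/S/C/Stay.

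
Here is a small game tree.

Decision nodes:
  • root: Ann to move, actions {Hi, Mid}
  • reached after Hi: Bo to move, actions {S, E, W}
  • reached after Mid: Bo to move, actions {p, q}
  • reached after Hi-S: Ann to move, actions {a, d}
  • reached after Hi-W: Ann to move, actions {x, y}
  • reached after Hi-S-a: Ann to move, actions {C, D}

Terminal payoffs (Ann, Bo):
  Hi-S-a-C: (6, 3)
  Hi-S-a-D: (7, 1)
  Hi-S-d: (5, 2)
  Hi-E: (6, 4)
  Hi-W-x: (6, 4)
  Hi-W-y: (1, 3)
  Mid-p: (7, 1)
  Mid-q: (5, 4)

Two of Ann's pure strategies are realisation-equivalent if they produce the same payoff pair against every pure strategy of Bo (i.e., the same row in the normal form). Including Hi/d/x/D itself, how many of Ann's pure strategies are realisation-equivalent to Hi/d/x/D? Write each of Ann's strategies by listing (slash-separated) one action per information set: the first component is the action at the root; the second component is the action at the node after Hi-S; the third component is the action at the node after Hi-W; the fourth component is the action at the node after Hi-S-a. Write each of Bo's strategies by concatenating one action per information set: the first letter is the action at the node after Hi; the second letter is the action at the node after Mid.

Row for Hi/d/x/D (columns Sp, Sq, Ep, Eq, Wp, Wq): (5,2) (5,2) (6,4) (6,4) (6,4) (6,4).
Under Hi/d/x/D, Ann's choice at the node after Hi-S-a can never be reached regardless of what Bo does, so varying those choices leaves every outcome unchanged.
Holding the reachable choices fixed and varying the unreachable one freely already gives 2 equivalent strategies.
No other strategy reproduces this row, so those 2 are the full class: Hi/d/x/C, Hi/d/x/D.

2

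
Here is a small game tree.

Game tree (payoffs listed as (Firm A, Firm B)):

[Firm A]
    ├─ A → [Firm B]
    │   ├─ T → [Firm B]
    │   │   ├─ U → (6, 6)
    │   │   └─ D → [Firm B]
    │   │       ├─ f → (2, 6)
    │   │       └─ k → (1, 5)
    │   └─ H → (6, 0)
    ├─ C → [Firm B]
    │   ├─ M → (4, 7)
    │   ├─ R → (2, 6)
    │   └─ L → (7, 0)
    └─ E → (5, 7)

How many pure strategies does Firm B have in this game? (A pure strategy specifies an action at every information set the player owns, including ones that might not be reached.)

24

Firm B owns the node after A with actions {T, H} — two choices.
Firm B owns the node after C with actions {M, R, L} — three choices.
Firm B owns the node after A-T with actions {U, D} — two choices.
Firm B owns the node after A-T-D with actions {f, k} — two choices.
A pure strategy fixes one action at each information set independently, so the count is the product 2 × 3 × 2 × 2 = 24.
(For reference, Firm A has 3 pure strategies, giving a 24×3 normal-form matrix.)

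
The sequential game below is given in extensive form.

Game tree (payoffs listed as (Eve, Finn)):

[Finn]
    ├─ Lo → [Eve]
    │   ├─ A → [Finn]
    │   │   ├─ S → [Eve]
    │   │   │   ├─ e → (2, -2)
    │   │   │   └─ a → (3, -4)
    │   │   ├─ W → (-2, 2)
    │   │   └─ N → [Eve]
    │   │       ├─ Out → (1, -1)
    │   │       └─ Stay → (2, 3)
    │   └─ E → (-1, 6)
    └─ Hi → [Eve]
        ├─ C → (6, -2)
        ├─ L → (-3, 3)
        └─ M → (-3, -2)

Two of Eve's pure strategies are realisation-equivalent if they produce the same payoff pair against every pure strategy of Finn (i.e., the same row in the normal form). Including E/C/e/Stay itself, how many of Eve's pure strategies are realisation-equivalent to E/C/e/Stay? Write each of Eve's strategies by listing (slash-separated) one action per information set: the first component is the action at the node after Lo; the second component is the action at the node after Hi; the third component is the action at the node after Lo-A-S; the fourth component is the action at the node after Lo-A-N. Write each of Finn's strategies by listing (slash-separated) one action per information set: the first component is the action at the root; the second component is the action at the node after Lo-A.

Row for E/C/e/Stay (columns Lo/S, Lo/W, Lo/N, Hi/S, Hi/W, Hi/N): (-1,6) (-1,6) (-1,6) (6,-2) (6,-2) (6,-2).
Under E/C/e/Stay, Eve's choice at the node after Lo-A-S and at the node after Lo-A-N can never be reached regardless of what Finn does, so varying those choices leaves every outcome unchanged.
Holding the reachable choices fixed and varying the unreachable ones freely already gives 2 × 2 = 4 equivalent strategies.
No other strategy reproduces this row, so those 4 are the full class: E/C/e/Out, E/C/e/Stay, E/C/a/Out, E/C/a/Stay.

4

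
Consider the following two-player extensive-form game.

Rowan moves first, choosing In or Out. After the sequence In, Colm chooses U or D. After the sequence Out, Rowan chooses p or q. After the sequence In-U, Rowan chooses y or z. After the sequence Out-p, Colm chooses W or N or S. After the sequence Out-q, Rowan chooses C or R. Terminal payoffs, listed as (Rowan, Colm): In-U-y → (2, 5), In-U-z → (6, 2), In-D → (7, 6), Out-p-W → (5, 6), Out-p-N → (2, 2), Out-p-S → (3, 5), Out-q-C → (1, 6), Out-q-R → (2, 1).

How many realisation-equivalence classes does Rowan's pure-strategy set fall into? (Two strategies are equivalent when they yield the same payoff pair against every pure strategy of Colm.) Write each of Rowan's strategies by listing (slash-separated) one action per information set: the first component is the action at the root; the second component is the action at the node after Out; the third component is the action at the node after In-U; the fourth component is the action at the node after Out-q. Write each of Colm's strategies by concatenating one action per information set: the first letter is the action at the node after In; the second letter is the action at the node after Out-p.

5

Rowan has 16 pure strategies: In/p/y/C, In/p/y/R, In/p/z/C, In/p/z/R, In/q/y/C, In/q/y/R, In/q/z/C, In/q/z/R, Out/p/y/C, Out/p/y/R, Out/p/z/C, Out/p/z/R, Out/q/y/C, Out/q/y/R, Out/q/z/C, Out/q/z/R. Columns: UW, UN, US, DW, DN, DS.
{In/p/y/C, In/p/y/R, In/q/y/C, In/q/y/R} → row (2,5) (2,5) (2,5) (7,6) (7,6) (7,6)
{In/p/z/C, In/p/z/R, In/q/z/C, In/q/z/R} → row (6,2) (6,2) (6,2) (7,6) (7,6) (7,6)
{Out/p/y/C, Out/p/y/R, Out/p/z/C, Out/p/z/R} → row (5,6) (2,2) (3,5) (5,6) (2,2) (3,5)
{Out/q/y/C, Out/q/z/C} → row (1,6) (1,6) (1,6) (1,6) (1,6) (1,6)
{Out/q/y/R, Out/q/z/R} → row (2,1) (2,1) (2,1) (2,1) (2,1) (2,1)
That's 5 distinct rows out of 16 strategies.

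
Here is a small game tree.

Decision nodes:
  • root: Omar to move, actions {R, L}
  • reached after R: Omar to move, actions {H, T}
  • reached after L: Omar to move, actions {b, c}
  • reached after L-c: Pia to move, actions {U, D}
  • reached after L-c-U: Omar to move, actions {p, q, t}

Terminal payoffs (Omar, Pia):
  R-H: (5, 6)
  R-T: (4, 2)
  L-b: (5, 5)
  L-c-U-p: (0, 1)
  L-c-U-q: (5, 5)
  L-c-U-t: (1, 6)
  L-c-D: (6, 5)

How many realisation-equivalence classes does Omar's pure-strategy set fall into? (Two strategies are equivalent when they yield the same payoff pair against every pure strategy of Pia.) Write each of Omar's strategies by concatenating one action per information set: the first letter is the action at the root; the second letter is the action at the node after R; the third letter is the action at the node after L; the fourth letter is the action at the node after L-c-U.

6

Omar has 24 pure strategies: RHbp, RHbq, RHbt, RHcp, RHcq, RHct, RTbp, RTbq, RTbt, RTcp, RTcq, RTct, LHbp, LHbq, LHbt, LHcp, LHcq, LHct, LTbp, LTbq, LTbt, LTcp, LTcq, LTct. Columns: U, D.
{RHbp, RHbq, RHbt, RHcp, RHcq, RHct} → row (5,6) (5,6)
{RTbp, RTbq, RTbt, RTcp, RTcq, RTct} → row (4,2) (4,2)
{LHbp, LHbq, LHbt, LTbp, LTbq, LTbt} → row (5,5) (5,5)
{LHcp, LTcp} → row (0,1) (6,5)
{LHcq, LTcq} → row (5,5) (6,5)
{LHct, LTct} → row (1,6) (6,5)
That's 6 distinct rows out of 24 strategies.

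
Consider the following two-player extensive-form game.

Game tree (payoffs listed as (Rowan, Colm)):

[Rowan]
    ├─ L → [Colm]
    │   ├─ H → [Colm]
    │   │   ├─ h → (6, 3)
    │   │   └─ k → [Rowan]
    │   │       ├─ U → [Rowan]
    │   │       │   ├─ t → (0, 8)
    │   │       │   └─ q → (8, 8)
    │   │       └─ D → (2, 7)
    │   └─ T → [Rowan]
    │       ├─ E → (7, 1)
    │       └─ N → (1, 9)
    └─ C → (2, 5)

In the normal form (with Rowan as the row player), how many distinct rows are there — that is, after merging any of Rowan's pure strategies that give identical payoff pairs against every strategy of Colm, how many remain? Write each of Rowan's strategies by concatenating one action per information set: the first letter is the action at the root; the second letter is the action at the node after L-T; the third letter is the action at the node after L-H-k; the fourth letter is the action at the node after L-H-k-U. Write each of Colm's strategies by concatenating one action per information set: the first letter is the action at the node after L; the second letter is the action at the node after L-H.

Rowan has 16 pure strategies: LEUt, LEUq, LEDt, LEDq, LNUt, LNUq, LNDt, LNDq, CEUt, CEUq, CEDt, CEDq, CNUt, CNUq, CNDt, CNDq. Columns: Hh, Hk, Th, Tk.
{LEUt} → row (6,3) (0,8) (7,1) (7,1)
{LEUq} → row (6,3) (8,8) (7,1) (7,1)
{LEDt, LEDq} → row (6,3) (2,7) (7,1) (7,1)
{LNUt} → row (6,3) (0,8) (1,9) (1,9)
{LNUq} → row (6,3) (8,8) (1,9) (1,9)
{LNDt, LNDq} → row (6,3) (2,7) (1,9) (1,9)
{CEUt, CEUq, CEDt, CEDq, CNUt, CNUq, CNDt, CNDq} → row (2,5) (2,5) (2,5) (2,5)
That's 7 distinct rows out of 16 strategies.

7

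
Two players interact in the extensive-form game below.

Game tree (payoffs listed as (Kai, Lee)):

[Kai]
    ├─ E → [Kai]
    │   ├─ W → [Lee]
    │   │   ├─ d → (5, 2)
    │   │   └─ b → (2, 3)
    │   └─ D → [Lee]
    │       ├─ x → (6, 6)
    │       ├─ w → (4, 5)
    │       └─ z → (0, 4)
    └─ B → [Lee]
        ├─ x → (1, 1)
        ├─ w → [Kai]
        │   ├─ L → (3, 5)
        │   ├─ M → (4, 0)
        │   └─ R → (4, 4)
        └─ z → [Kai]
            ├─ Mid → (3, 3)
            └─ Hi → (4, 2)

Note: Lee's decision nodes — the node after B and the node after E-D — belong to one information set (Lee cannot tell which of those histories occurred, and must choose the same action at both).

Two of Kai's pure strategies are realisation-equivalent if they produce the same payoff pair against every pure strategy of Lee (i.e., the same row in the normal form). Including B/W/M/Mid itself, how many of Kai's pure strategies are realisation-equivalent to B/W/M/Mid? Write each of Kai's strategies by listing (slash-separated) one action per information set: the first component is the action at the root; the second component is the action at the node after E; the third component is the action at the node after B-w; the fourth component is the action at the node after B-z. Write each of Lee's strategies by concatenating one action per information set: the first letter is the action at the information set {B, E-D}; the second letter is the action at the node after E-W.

2

Row for B/W/M/Mid (columns xd, xb, wd, wb, zd, zb): (1,1) (1,1) (4,0) (4,0) (3,3) (3,3).
Under B/W/M/Mid, Kai's choice at the node after E can never be reached regardless of what Lee does, so varying those choices leaves every outcome unchanged.
Holding the reachable choices fixed and varying the unreachable one freely already gives 2 equivalent strategies.
No other strategy reproduces this row, so those 2 are the full class: B/W/M/Mid, B/D/M/Mid.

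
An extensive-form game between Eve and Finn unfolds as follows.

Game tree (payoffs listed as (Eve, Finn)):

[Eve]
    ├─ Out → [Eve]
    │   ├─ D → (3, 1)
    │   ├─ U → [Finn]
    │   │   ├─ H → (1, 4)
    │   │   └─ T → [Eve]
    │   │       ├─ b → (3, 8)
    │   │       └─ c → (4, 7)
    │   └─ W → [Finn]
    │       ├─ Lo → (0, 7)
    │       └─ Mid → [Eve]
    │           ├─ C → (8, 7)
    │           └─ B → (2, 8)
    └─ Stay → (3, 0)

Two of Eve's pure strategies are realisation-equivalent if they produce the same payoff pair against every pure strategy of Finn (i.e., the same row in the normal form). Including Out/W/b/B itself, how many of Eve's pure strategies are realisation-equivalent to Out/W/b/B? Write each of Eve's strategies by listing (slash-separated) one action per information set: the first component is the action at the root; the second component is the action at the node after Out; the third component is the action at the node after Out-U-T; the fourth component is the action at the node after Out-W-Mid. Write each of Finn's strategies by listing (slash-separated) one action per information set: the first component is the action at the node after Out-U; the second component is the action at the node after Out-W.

2

Row for Out/W/b/B (columns H/Lo, H/Mid, T/Lo, T/Mid): (0,7) (2,8) (0,7) (2,8).
Under Out/W/b/B, Eve's choice at the node after Out-U-T can never be reached regardless of what Finn does, so varying those choices leaves every outcome unchanged.
Holding the reachable choices fixed and varying the unreachable one freely already gives 2 equivalent strategies.
No other strategy reproduces this row, so those 2 are the full class: Out/W/b/B, Out/W/c/B.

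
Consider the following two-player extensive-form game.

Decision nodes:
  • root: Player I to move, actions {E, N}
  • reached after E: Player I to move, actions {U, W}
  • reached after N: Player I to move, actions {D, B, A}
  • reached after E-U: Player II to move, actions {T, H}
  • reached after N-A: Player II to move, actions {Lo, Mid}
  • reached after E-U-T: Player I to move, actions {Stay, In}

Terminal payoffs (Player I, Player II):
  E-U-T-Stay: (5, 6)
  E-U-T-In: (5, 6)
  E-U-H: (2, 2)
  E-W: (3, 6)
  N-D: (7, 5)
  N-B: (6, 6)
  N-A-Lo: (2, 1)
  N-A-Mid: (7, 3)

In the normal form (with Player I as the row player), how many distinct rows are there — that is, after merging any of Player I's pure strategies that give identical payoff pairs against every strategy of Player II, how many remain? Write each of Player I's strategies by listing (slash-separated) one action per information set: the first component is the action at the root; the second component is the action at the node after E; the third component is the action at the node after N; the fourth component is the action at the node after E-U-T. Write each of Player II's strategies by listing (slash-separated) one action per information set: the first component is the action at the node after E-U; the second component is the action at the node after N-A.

5

Player I has 24 pure strategies: E/U/D/Stay, E/U/D/In, E/U/B/Stay, E/U/B/In, E/U/A/Stay, E/U/A/In, E/W/D/Stay, E/W/D/In, E/W/B/Stay, E/W/B/In, E/W/A/Stay, E/W/A/In, N/U/D/Stay, N/U/D/In, N/U/B/Stay, N/U/B/In, N/U/A/Stay, N/U/A/In, N/W/D/Stay, N/W/D/In, N/W/B/Stay, N/W/B/In, N/W/A/Stay, N/W/A/In. Columns: T/Lo, T/Mid, H/Lo, H/Mid.
{E/U/D/Stay, E/U/D/In, E/U/B/Stay, E/U/B/In, E/U/A/Stay, E/U/A/In} → row (5,6) (5,6) (2,2) (2,2)
{E/W/D/Stay, E/W/D/In, E/W/B/Stay, E/W/B/In, E/W/A/Stay, E/W/A/In} → row (3,6) (3,6) (3,6) (3,6)
{N/U/D/Stay, N/U/D/In, N/W/D/Stay, N/W/D/In} → row (7,5) (7,5) (7,5) (7,5)
{N/U/B/Stay, N/U/B/In, N/W/B/Stay, N/W/B/In} → row (6,6) (6,6) (6,6) (6,6)
{N/U/A/Stay, N/U/A/In, N/W/A/Stay, N/W/A/In} → row (2,1) (7,3) (2,1) (7,3)
That's 5 distinct rows out of 24 strategies.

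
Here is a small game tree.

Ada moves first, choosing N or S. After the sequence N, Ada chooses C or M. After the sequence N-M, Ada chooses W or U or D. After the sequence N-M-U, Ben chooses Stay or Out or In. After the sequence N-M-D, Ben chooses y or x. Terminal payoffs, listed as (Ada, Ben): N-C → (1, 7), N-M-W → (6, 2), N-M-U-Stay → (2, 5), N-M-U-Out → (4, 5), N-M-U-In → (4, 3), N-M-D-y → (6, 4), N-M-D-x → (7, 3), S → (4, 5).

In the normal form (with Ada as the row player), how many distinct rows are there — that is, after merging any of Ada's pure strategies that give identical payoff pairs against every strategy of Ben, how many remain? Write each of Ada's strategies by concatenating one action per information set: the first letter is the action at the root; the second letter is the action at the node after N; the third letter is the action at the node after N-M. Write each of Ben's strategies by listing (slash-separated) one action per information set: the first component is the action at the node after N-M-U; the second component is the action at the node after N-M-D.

Ada has 12 pure strategies: NCW, NCU, NCD, NMW, NMU, NMD, SCW, SCU, SCD, SMW, SMU, SMD. Columns: Stay/y, Stay/x, Out/y, Out/x, In/y, In/x.
{NCW, NCU, NCD} → row (1,7) (1,7) (1,7) (1,7) (1,7) (1,7)
{NMW} → row (6,2) (6,2) (6,2) (6,2) (6,2) (6,2)
{NMU} → row (2,5) (2,5) (4,5) (4,5) (4,3) (4,3)
{NMD} → row (6,4) (7,3) (6,4) (7,3) (6,4) (7,3)
{SCW, SCU, SCD, SMW, SMU, SMD} → row (4,5) (4,5) (4,5) (4,5) (4,5) (4,5)
That's 5 distinct rows out of 12 strategies.

5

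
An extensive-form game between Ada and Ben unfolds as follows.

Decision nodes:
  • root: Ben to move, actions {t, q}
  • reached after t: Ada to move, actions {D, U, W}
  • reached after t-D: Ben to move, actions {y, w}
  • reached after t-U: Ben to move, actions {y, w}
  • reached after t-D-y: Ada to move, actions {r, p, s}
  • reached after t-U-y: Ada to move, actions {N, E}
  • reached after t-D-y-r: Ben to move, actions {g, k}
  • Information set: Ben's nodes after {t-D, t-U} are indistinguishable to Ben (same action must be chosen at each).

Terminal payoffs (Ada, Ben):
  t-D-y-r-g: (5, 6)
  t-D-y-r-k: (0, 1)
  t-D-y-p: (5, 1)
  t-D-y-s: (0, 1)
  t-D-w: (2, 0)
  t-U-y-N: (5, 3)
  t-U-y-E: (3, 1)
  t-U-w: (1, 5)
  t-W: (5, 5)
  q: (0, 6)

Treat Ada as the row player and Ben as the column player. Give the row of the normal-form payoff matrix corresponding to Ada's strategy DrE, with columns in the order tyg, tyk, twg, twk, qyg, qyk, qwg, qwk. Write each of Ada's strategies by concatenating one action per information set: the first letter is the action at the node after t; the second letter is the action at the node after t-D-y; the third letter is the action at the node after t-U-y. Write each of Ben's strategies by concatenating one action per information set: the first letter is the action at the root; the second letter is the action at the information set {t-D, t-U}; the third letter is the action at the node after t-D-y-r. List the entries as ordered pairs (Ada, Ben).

vs tyg: Ben plays t → Ada plays D at [t] → Ben plays y at [t-D] → Ada plays r at [t-D-y] → Ben plays g at [t-D-y-r] → (5, 6)
vs tyk: Ben plays t → Ada plays D at [t] → Ben plays y at [t-D] → Ada plays r at [t-D-y] → Ben plays k at [t-D-y-r] → (0, 1)
vs twg: Ben plays t → Ada plays D at [t] → Ben plays w at [t-D] → (2, 0)
vs twk: Ben plays t → Ada plays D at [t] → Ben plays w at [t-D] → (2, 0)
vs qyg: Ben plays q → (0, 6)
vs qyk: Ben plays q → (0, 6)
vs qwg: Ben plays q → (0, 6)
vs qwk: Ben plays q → (0, 6)

(5,6) (0,1) (2,0) (2,0) (0,6) (0,6) (0,6) (0,6)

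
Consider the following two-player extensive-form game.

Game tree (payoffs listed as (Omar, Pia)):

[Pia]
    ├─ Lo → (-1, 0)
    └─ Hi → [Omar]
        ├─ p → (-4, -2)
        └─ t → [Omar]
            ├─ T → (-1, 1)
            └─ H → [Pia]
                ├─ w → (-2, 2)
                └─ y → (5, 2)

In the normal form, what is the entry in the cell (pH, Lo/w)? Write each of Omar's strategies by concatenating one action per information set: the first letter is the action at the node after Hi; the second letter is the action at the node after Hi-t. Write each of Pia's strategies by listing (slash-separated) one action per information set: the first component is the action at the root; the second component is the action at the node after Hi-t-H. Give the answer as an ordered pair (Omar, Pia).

Trace the play path from the root:
  Pia plays Lo
→ terminal payoff (-1, 0).
(Omar's choice at the node after Hi is never reached on this path, so it doesn't affect the outcome.)

(-1, 0)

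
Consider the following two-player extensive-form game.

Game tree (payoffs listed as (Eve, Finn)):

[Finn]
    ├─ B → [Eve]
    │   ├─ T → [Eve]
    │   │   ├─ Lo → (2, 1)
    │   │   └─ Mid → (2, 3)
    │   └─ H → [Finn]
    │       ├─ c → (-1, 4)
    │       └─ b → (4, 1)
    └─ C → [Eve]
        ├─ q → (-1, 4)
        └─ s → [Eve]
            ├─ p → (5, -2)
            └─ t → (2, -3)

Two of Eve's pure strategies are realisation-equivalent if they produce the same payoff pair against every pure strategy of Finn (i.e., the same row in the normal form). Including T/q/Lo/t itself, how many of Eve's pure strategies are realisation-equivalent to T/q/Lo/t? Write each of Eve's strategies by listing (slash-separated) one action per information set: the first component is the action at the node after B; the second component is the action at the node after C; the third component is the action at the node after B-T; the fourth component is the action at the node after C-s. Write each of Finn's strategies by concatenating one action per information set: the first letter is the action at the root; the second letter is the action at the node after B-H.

2

Row for T/q/Lo/t (columns Bc, Bb, Cc, Cb): (2,1) (2,1) (-1,4) (-1,4).
Under T/q/Lo/t, Eve's choice at the node after C-s can never be reached regardless of what Finn does, so varying those choices leaves every outcome unchanged.
Holding the reachable choices fixed and varying the unreachable one freely already gives 2 equivalent strategies.
No other strategy reproduces this row, so those 2 are the full class: T/q/Lo/p, T/q/Lo/t.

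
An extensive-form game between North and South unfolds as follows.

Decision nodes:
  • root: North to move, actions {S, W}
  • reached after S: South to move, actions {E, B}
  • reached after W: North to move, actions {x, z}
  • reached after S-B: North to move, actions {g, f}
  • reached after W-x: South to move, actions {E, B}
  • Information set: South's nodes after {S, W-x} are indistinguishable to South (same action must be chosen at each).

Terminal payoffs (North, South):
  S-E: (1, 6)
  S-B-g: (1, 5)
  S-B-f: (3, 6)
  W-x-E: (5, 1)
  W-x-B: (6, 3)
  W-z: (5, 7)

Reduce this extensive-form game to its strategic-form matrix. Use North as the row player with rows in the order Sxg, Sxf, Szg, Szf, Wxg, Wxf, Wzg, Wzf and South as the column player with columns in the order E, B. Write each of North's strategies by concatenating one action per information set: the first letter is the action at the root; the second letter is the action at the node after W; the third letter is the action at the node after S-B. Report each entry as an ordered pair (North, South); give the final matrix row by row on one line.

            E        B
 Sxg    (1,6)    (1,5)
 Sxf    (1,6)    (3,6)
 Szg    (1,6)    (1,5)
 Szf    (1,6)    (3,6)
 Wxg    (5,1)    (6,3)
 Wxf    (5,1)    (6,3)
 Wzg    (5,7)    (5,7)
 Wzf    (5,7)    (5,7)

Sxg: (1,6) (1,5) | Sxf: (1,6) (3,6) | Szg: (1,6) (1,5) | Szf: (1,6) (3,6) | Wxg: (5,1) (6,3) | Wxf: (5,1) (6,3) | Wzg: (5,7) (5,7) | Wzf: (5,7) (5,7)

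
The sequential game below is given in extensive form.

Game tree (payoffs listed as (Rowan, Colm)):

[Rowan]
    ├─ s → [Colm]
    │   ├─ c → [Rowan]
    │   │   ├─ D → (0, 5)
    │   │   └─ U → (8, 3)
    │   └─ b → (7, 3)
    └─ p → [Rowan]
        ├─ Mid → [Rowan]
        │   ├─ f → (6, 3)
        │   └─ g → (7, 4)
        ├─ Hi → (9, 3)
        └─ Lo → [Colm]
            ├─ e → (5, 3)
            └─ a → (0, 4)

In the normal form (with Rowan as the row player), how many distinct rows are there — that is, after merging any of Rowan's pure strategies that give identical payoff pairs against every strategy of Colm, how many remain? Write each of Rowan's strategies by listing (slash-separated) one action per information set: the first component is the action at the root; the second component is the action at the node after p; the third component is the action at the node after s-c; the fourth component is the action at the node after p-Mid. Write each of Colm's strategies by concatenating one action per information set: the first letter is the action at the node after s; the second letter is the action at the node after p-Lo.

6

Rowan has 24 pure strategies: s/Mid/D/f, s/Mid/D/g, s/Mid/U/f, s/Mid/U/g, s/Hi/D/f, s/Hi/D/g, s/Hi/U/f, s/Hi/U/g, s/Lo/D/f, s/Lo/D/g, s/Lo/U/f, s/Lo/U/g, p/Mid/D/f, p/Mid/D/g, p/Mid/U/f, p/Mid/U/g, p/Hi/D/f, p/Hi/D/g, p/Hi/U/f, p/Hi/U/g, p/Lo/D/f, p/Lo/D/g, p/Lo/U/f, p/Lo/U/g. Columns: ce, ca, be, ba.
{s/Mid/D/f, s/Mid/D/g, s/Hi/D/f, s/Hi/D/g, s/Lo/D/f, s/Lo/D/g} → row (0,5) (0,5) (7,3) (7,3)
{s/Mid/U/f, s/Mid/U/g, s/Hi/U/f, s/Hi/U/g, s/Lo/U/f, s/Lo/U/g} → row (8,3) (8,3) (7,3) (7,3)
{p/Mid/D/f, p/Mid/U/f} → row (6,3) (6,3) (6,3) (6,3)
{p/Mid/D/g, p/Mid/U/g} → row (7,4) (7,4) (7,4) (7,4)
{p/Hi/D/f, p/Hi/D/g, p/Hi/U/f, p/Hi/U/g} → row (9,3) (9,3) (9,3) (9,3)
{p/Lo/D/f, p/Lo/D/g, p/Lo/U/f, p/Lo/U/g} → row (5,3) (0,4) (5,3) (0,4)
That's 6 distinct rows out of 24 strategies.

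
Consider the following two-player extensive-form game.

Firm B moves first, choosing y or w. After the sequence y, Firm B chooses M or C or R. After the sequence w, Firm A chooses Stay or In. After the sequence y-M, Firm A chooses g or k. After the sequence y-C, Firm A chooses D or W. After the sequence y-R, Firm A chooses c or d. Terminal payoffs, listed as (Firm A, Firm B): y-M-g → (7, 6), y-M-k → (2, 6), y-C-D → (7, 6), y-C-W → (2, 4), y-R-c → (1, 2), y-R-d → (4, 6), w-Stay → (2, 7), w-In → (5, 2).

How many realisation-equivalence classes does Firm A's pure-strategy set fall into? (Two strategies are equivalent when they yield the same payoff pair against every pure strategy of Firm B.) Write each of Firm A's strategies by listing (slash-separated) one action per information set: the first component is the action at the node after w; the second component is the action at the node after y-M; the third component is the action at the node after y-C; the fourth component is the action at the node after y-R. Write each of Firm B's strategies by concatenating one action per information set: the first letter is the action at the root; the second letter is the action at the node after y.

16

Firm A has 16 pure strategies: Stay/g/D/c, Stay/g/D/d, Stay/g/W/c, Stay/g/W/d, Stay/k/D/c, Stay/k/D/d, Stay/k/W/c, Stay/k/W/d, In/g/D/c, In/g/D/d, In/g/W/c, In/g/W/d, In/k/D/c, In/k/D/d, In/k/W/c, In/k/W/d. Columns: yM, yC, yR, wM, wC, wR.
{Stay/g/D/c} → row (7,6) (7,6) (1,2) (2,7) (2,7) (2,7)
{Stay/g/D/d} → row (7,6) (7,6) (4,6) (2,7) (2,7) (2,7)
{Stay/g/W/c} → row (7,6) (2,4) (1,2) (2,7) (2,7) (2,7)
{Stay/g/W/d} → row (7,6) (2,4) (4,6) (2,7) (2,7) (2,7)
{Stay/k/D/c} → row (2,6) (7,6) (1,2) (2,7) (2,7) (2,7)
{Stay/k/D/d} → row (2,6) (7,6) (4,6) (2,7) (2,7) (2,7)
{Stay/k/W/c} → row (2,6) (2,4) (1,2) (2,7) (2,7) (2,7)
{Stay/k/W/d} → row (2,6) (2,4) (4,6) (2,7) (2,7) (2,7)
{In/g/D/c} → row (7,6) (7,6) (1,2) (5,2) (5,2) (5,2)
{In/g/D/d} → row (7,6) (7,6) (4,6) (5,2) (5,2) (5,2)
{In/g/W/c} → row (7,6) (2,4) (1,2) (5,2) (5,2) (5,2)
{In/g/W/d} → row (7,6) (2,4) (4,6) (5,2) (5,2) (5,2)
{In/k/D/c} → row (2,6) (7,6) (1,2) (5,2) (5,2) (5,2)
{In/k/D/d} → row (2,6) (7,6) (4,6) (5,2) (5,2) (5,2)
{In/k/W/c} → row (2,6) (2,4) (1,2) (5,2) (5,2) (5,2)
{In/k/W/d} → row (2,6) (2,4) (4,6) (5,2) (5,2) (5,2)
That's 16 distinct rows out of 16 strategies.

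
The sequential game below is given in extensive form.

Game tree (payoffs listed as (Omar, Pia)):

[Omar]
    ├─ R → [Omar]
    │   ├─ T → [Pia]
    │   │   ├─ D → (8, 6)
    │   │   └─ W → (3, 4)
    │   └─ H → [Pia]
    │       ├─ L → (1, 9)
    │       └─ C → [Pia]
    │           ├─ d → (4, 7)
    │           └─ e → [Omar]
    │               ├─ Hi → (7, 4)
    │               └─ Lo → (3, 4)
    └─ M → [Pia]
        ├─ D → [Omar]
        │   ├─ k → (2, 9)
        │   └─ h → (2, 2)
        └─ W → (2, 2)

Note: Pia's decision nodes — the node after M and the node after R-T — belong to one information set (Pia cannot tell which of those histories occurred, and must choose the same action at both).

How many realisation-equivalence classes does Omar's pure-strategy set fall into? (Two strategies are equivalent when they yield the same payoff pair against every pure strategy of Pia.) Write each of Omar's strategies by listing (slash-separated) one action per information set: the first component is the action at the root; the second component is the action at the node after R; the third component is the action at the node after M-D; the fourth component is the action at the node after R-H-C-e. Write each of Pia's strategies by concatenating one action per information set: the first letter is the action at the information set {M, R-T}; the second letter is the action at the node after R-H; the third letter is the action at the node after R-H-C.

5

Omar has 16 pure strategies: R/T/k/Hi, R/T/k/Lo, R/T/h/Hi, R/T/h/Lo, R/H/k/Hi, R/H/k/Lo, R/H/h/Hi, R/H/h/Lo, M/T/k/Hi, M/T/k/Lo, M/T/h/Hi, M/T/h/Lo, M/H/k/Hi, M/H/k/Lo, M/H/h/Hi, M/H/h/Lo. Columns: DLd, DLe, DCd, DCe, WLd, WLe, WCd, WCe.
{R/T/k/Hi, R/T/k/Lo, R/T/h/Hi, R/T/h/Lo} → row (8,6) (8,6) (8,6) (8,6) (3,4) (3,4) (3,4) (3,4)
{R/H/k/Hi, R/H/h/Hi} → row (1,9) (1,9) (4,7) (7,4) (1,9) (1,9) (4,7) (7,4)
{R/H/k/Lo, R/H/h/Lo} → row (1,9) (1,9) (4,7) (3,4) (1,9) (1,9) (4,7) (3,4)
{M/T/k/Hi, M/T/k/Lo, M/H/k/Hi, M/H/k/Lo} → row (2,9) (2,9) (2,9) (2,9) (2,2) (2,2) (2,2) (2,2)
{M/T/h/Hi, M/T/h/Lo, M/H/h/Hi, M/H/h/Lo} → row (2,2) (2,2) (2,2) (2,2) (2,2) (2,2) (2,2) (2,2)
That's 5 distinct rows out of 16 strategies.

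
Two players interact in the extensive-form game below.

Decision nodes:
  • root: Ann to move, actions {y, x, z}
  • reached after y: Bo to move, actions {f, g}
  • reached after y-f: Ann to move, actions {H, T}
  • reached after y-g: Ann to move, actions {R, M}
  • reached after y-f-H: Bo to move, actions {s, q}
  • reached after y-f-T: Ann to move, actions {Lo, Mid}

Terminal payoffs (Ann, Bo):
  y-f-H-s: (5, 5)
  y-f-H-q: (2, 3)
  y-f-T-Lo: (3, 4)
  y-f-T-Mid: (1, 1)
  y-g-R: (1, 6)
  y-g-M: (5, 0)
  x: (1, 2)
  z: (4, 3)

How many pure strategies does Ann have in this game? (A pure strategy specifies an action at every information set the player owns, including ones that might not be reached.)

Ann owns the root with actions {y, x, z} — three choices.
Ann owns the node after y-f with actions {H, T} — two choices.
Ann owns the node after y-g with actions {R, M} — two choices.
Ann owns the node after y-f-T with actions {Lo, Mid} — two choices.
A pure strategy fixes one action at each information set independently, so the count is the product 3 × 2 × 2 × 2 = 24.
(For reference, Bo has 4 pure strategies, giving a 24×4 normal-form matrix.)

24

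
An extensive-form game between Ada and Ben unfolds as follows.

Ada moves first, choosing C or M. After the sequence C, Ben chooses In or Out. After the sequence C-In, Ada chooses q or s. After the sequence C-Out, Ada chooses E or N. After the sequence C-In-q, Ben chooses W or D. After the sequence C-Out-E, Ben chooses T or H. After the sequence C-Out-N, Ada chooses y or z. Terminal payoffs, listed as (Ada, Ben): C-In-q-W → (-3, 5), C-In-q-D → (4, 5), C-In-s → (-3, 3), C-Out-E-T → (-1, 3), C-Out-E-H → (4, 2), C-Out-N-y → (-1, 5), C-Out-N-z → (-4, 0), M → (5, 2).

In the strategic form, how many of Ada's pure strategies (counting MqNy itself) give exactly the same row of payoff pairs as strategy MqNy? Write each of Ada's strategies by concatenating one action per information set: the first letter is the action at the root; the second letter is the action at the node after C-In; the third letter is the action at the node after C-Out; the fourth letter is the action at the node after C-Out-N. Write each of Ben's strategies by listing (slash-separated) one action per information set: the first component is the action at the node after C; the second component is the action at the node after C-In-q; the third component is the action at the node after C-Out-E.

8

Row for MqNy (columns In/W/T, In/W/H, In/D/T, In/D/H, Out/W/T, Out/W/H, Out/D/T, Out/D/H): (5,2) (5,2) (5,2) (5,2) (5,2) (5,2) (5,2) (5,2).
Under MqNy, Ada's choice at the node after C-In and at the node after C-Out and at the node after C-Out-N can never be reached regardless of what Ben does, so varying those choices leaves every outcome unchanged.
Holding the reachable choices fixed and varying the unreachable ones freely already gives 2 × 2 × 2 = 8 equivalent strategies.
No other strategy reproduces this row, so those 8 are the full class: MqEy, MqEz, MqNy, MqNz, MsEy, MsEz, MsNy, MsNz.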